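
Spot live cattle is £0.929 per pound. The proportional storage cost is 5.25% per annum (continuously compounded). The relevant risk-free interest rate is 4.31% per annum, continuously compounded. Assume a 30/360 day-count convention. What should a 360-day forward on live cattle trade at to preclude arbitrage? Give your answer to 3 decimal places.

Net carry = r + u − y = 0.0431 + 0.0525 − 0.0000 = 0.0956
F = S·e^((r+u−y)T) = 0.929 · e^(0.0956 × 360/360) = 0.929 · e^0.095600
= 0.929 × 1.100319 = £1.022 per pound

£1.022 per pound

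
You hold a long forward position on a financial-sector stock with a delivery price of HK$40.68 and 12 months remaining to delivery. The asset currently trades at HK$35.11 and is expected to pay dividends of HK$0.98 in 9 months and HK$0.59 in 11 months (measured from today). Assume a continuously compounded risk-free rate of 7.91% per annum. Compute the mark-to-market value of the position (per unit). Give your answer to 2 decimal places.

PV(remaining dividends) I = 0.98·e^(−0.0791·9/12) + 0.59·e^(−0.0791·11/12) = 1.4723
Current forward F = (S − I)·e^(rT) = (35.11 − 1.4723)·e^(0.0791·12/12) = 33.6377 × 1.082313 = 36.4065
Value (long) = (F − K)·e^(−rT) = (36.4065 − 40.68) × 0.923948 = -3.9485
Value = -HK$3.95

-HK$3.95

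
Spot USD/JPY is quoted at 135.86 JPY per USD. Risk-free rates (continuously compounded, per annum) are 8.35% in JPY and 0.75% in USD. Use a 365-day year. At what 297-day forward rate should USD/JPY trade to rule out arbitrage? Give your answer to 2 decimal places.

F = S·e^((r_JPY − r_USD)T) = 135.86 · e^((0.0835 − 0.0075) × 297/365)
= 135.86 · e^0.061841 = 135.86 × 1.063793
F = 144.53 JPY per USD

144.53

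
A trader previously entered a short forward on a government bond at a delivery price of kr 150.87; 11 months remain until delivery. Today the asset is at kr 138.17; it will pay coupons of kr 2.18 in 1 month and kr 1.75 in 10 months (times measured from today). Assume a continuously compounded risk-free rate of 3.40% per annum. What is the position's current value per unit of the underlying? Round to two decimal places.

kr 11.95

PV(remaining coupons) I = 2.18·e^(−0.0340·1/12) + 1.75·e^(−0.0340·10/12) = 3.8749
Current forward F = (S − I)·e^(rT) = (138.17 − 3.8749)·e^(0.0340·11/12) = 134.2951 × 1.031657 = 138.5465
Value (long) = (F − K)·e^(−rT) = (138.5465 − 150.87) × 0.969314 = -11.9453
Short position value = −(long value) = kr 11.95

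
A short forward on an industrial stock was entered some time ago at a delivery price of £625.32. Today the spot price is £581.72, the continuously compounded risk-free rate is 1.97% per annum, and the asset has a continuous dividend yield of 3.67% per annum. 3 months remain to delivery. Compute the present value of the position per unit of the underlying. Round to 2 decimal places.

£45.84

Current fair forward for the remaining 3 months: F = S·e^((r − q)·T), (r − q) = 0.0197 − 0.0367 = -0.0170
F = 581.72 · e^(-0.0170 × 3/12) = 581.72 × 0.995759 = 579.2529
Value of long forward = (F − K)·e^(−rT) = (579.2529 − 625.32) · e^(−0.0197·3/12)
= -46.0671 × 0.995087 = -45.84
Short position value = −(long value) = £45.84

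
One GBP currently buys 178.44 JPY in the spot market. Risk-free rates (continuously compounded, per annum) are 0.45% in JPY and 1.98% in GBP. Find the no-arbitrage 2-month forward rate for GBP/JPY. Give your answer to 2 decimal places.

177.99

F = S·e^((r_JPY − r_GBP)T) = 178.44 · e^((0.0045 − 0.0198) × 2/12)
= 178.44 · e^-0.002550 = 178.44 × 0.997453
F = 177.99 JPY per GBP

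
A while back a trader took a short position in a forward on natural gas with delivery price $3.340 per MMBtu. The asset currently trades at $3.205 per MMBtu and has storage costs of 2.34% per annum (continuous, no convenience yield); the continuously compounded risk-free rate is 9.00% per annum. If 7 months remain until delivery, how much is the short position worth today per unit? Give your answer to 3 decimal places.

-$0.080 per MMBtu

Current fair forward for the remaining 7 months: F = S·e^((r + u)·T), (r + u) = 0.0900 + 0.0234 = 0.1134
F = 3.205 · e^(0.1134 × 7/12) = 3.205 × 1.068387 = 3.4242
Value of long forward = (F − K)·e^(−rT) = (3.4242 − 3.340) · e^(−0.0900·7/12)
= 0.0842 × 0.948854 = 0.080
Short position value = −(long value) = -$0.080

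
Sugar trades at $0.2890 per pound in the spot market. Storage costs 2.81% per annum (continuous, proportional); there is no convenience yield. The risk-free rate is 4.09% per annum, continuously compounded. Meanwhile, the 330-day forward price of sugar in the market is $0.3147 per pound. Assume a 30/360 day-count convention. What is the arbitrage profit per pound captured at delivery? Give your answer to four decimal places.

$0.0068 per pound

Fair forward: F* = S·e^(carry·T), with carry = (r + u) = 0.0409 + 0.0281 = 0.0690
F* = 0.2890 · e^(0.0690 × 330/360) = 0.2890 · e^0.063250 = 0.2890 × 1.065293 = $0.3079
Market $0.3147 > fair $0.3079: forward overpriced → cash-and-carry (buy spot, short the forward).
At maturity, profit = |F_mkt − F*| = |0.3147 − 0.3079| = $0.0068 per pound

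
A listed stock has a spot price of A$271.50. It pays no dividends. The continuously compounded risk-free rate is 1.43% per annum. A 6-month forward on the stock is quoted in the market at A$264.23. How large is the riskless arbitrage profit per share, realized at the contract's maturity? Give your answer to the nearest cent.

A$9.22 per share

Fair forward: F* = S·e^(carry·T), with carry = r = 0.0143
F* = 271.50 · e^(0.0143 × 6/12) = 271.50 · e^0.007150 = 271.50 × 1.007176 = A$273.4483
Market A$264.23 < fair A$273.4483: forward underpriced → reverse cash-and-carry (short spot, go long the forward).
At maturity, profit = |F_mkt − F*| = |264.23 − 273.4483| = A$9.22 per share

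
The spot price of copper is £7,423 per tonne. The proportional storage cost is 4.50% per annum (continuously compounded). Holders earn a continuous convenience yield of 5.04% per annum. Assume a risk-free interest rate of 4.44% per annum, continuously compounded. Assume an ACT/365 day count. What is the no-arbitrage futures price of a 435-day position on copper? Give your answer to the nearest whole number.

Net carry = r + u − y = 0.0444 + 0.0450 − 0.0504 = 0.0390
F = S·e^((r+u−y)T) = 7423 · e^(0.0390 × 435/365) = 7423 · e^0.046479
= 7423 × 1.047576 = £7,776 per tonne

£7,776 per tonne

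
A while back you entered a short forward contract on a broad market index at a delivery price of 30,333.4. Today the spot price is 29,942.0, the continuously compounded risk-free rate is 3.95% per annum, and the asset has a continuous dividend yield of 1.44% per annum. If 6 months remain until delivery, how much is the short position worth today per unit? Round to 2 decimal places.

Current fair forward for the remaining 6 months: F = S·e^((r − q)·T), (r − q) = 0.0395 − 0.0144 = 0.0251
F = 29942.0 · e^(0.0251 × 6/12) = 29942.0 × 1.01262908 = 30320.1399
Value of long forward = (F − K)·e^(−rT) = (30320.1399 − 30333.4) · e^(−0.0395·6/12)
= -13.2601 × 0.98044375 = -13.00
Short position value = −(long value) = 13.00

13.00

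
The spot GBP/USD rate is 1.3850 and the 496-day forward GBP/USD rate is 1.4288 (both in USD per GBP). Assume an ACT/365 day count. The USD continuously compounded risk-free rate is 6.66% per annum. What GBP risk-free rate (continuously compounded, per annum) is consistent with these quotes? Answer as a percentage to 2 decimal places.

F = S·e^((r_USD − r_GBP)T) ⇒ r_GBP = r_USD − ln(F/S)/T
ln(1.4288/1.3850) = 0.031135; /(496/365) = 0.022912
r_GBP = 0.0666 − 0.022912 = 0.043688
r_GBP = 4.37%

4.37%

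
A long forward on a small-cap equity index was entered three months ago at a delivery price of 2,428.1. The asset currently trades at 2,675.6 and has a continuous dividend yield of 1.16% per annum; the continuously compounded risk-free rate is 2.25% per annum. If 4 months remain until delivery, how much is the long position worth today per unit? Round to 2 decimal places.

255.32

Current fair forward for the remaining 4 months: F = S·e^((r − q)·T), (r − q) = 0.0225 − 0.0116 = 0.0109
F = 2675.6 · e^(0.0109 × 4/12) = 2675.6 × 1.00363994 = 2685.3390
Value of long forward = (F − K)·e^(−rT) = (2685.3390 − 2428.1) · e^(−0.0225·4/12)
= 257.2390 × 0.99252805 = 255.32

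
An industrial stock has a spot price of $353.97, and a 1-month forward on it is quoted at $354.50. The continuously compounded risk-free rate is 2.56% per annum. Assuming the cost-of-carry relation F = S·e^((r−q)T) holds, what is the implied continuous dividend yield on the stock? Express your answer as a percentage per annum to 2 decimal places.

From F = S·e^((r−q)T): (r − q) = ln(F/S)/T
ln(354.50/353.97) = ln(1.001497) = 0.001496
(r − q) = 0.001496 / (1/12) = 0.017952
q = r − ln(F/S)/T = 0.0256 − 0.017952 = 0.007648
q = 0.76%

0.76%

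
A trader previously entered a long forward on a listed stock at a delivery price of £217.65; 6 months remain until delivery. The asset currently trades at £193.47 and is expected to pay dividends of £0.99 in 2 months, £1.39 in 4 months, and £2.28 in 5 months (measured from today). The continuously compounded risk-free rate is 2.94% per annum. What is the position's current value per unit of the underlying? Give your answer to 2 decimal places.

-£25.62

PV(remaining dividends) I = 0.99·e^(−0.0294·2/12) + 1.39·e^(−0.0294·4/12) + 2.28·e^(−0.0294·5/12) = 4.6138
Current forward F = (S − I)·e^(rT) = (193.47 − 4.6138)·e^(0.0294·6/12) = 188.8562 × 1.014809 = 191.6530
Value (long) = (F − K)·e^(−rT) = (191.6530 − 217.65) × 0.985408 = -25.6177
Value = -£25.62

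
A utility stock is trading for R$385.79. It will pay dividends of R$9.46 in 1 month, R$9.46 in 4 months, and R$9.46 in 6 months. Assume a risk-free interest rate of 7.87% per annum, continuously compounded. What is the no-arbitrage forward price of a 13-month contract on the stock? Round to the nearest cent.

R$389.95

PV(dividends) I = 9.46·e^(−0.0787·1/12) + 9.46·e^(−0.0787·4/12) + 9.46·e^(−0.0787·6/12)
I = 9.3982 + 9.2151 + 9.0950 = 27.7083
F = (S − I)·e^(rT) = (385.79 − 27.7083) · e^(0.0787·13/12)
= 358.0817 · e^0.085258 = 358.0817 × 1.088998 = R$389.95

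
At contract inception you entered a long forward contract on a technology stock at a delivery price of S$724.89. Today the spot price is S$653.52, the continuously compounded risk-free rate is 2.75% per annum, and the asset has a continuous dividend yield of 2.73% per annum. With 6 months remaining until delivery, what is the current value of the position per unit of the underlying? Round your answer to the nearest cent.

Current fair forward for the remaining 6 months: F = S·e^((r − q)·T), (r − q) = 0.0275 − 0.0273 = 0.0002
F = 653.52 · e^(0.0002 × 6/12) = 653.52 × 1.000100 = 653.5854
Value of long forward = (F − K)·e^(−rT) = (653.5854 − 724.89) · e^(−0.0275·6/12)
= -71.3046 × 0.986344 = -70.33

-S$70.33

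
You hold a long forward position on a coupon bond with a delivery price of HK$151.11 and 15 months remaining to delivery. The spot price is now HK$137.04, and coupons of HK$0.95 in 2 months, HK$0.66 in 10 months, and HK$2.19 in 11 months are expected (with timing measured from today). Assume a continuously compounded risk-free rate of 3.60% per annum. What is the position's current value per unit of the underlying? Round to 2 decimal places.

PV(remaining coupons) I = 0.95·e^(−0.0360·2/12) + 0.66·e^(−0.0360·10/12) + 2.19·e^(−0.0360·11/12) = 3.7037
Current forward F = (S − I)·e^(rT) = (137.04 − 3.7037)·e^(0.0360·15/12) = 133.3363 × 1.046028 = 139.4735
Value (long) = (F − K)·e^(−rT) = (139.4735 − 151.11) × 0.955997 = -11.1245
Value = -HK$11.12

-HK$11.12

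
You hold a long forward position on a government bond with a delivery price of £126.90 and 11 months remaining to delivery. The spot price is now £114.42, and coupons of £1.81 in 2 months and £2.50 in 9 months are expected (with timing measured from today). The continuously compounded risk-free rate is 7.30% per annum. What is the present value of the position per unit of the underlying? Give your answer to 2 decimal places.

PV(remaining coupons) I = 1.81·e^(−0.0730·2/12) + 2.50·e^(−0.0730·9/12) = 4.1549
Current forward F = (S − I)·e^(rT) = (114.42 − 4.1549)·e^(0.0730·11/12) = 110.2651 × 1.069206 = 117.8961
Value (long) = (F − K)·e^(−rT) = (117.8961 − 126.90) × 0.935273 = -8.4211
Value = -£8.42

-£8.42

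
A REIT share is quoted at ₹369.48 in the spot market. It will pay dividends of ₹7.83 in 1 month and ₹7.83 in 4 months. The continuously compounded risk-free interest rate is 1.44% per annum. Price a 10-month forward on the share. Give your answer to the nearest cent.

PV(dividends) I = 7.83·e^(−0.0144·1/12) + 7.83·e^(−0.0144·4/12)
I = 7.8206 + 7.7925 = 15.6131
F = (S − I)·e^(rT) = (369.48 − 15.6131) · e^(0.0144·10/12)
= 353.8669 · e^0.012000 = 353.8669 × 1.012072 = ₹358.14

₹358.14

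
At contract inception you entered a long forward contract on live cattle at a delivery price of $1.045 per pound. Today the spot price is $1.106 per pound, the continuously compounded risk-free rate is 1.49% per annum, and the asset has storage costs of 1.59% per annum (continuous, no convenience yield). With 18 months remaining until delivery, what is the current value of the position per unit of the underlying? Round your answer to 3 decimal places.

Current fair forward for the remaining 18 months: F = S·e^((r + u)·T), (r + u) = 0.0149 + 0.0159 = 0.0308
F = 1.106 · e^(0.0308 × 18/12) = 1.106 × 1.047284 = 1.1583
Value of long forward = (F − K)·e^(−rT) = (1.1583 − 1.045) · e^(−0.0149·18/12)
= 0.1133 × 0.977898 = 0.111

$0.111 per pound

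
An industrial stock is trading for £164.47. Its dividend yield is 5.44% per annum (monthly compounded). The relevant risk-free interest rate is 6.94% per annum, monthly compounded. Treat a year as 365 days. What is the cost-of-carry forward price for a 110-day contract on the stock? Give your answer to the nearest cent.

F = S · (1+r/12)^(12T) / (1+q/12)^(12T)
= 164.47 × 1.021074 / 1.016492 = 164.47 × 1.004508
F = £165.21

£165.21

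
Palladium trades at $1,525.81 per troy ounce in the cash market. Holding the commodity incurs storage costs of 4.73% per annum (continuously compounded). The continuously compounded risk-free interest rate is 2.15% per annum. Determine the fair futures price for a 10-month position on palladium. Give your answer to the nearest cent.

$1,615.85 per troy ounce

Net carry = r + u − y = 0.0215 + 0.0473 − 0.0000 = 0.0688
F = S·e^((r+u−y)T) = 1525.81 · e^(0.0688 × 10/12) = 1525.81 · e^0.05733333
= 1525.81 × 1.05900875 = $1,615.85 per troy ounce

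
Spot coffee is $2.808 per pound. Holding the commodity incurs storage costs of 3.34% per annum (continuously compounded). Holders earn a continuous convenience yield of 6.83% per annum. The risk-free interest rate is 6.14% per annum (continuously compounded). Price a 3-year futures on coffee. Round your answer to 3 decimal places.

Net carry = r + u − y = 0.0614 + 0.0334 − 0.0683 = 0.0265
F = S·e^((r+u−y)T) = 2.808 · e^(0.0265 × 3) = 2.808 · e^0.079500
= 2.808 × 1.082746 = $3.040 per pound

$3.040 per pound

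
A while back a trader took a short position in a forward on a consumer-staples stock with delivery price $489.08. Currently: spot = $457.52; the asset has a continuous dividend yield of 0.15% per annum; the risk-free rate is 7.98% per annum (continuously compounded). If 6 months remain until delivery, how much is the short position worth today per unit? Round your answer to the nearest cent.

Current fair forward for the remaining 6 months: F = S·e^((r − q)·T), (r − q) = 0.0798 − 0.0015 = 0.0783
F = 457.52 · e^(0.0783 × 6/12) = 457.52 × 1.039926 = 475.7869
Value of long forward = (F − K)·e^(−rT) = (475.7869 − 489.08) · e^(−0.0798·6/12)
= -13.2931 × 0.960886 = -12.77
Short position value = −(long value) = $12.77

$12.77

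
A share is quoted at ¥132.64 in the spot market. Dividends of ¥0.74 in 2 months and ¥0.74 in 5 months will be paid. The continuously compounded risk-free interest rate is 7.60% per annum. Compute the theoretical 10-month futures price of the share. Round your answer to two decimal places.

PV(dividends) I = 0.74·e^(−0.0760·2/12) + 0.74·e^(−0.0760·5/12)
I = 0.7307 + 0.7169 = 1.4476
F = (S − I)·e^(rT) = (132.64 − 1.4476) · e^(0.0760·10/12)
= 131.1924 · e^0.063333 = 131.1924 × 1.065382 = ¥139.77

¥139.77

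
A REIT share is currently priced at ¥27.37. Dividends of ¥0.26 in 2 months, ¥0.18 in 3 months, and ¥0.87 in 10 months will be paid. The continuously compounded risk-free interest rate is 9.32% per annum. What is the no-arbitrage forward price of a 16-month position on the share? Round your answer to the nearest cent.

PV(dividends) I = 0.26·e^(−0.0932·2/12) + 0.18·e^(−0.0932·3/12) + 0.87·e^(−0.0932·10/12)
I = 0.2560 + 0.1759 + 0.8050 = 1.2369
F = (S − I)·e^(rT) = (27.37 − 1.2369) · e^(0.0932·16/12)
= 26.1331 · e^0.124267 = 26.1331 × 1.132318 = ¥29.59

¥29.59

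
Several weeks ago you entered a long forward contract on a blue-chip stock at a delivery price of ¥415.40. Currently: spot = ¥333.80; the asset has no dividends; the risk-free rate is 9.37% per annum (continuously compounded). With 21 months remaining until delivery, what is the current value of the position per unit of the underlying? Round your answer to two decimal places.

Current fair forward for the remaining 21 months: F = S·e^(r·T), r = 0.0937
F = 333.80 · e^(0.0937 × 21/12) = 333.80 × 1.178185 = 393.2782
Value of long forward = (F − K)·e^(−rT) = (393.2782 − 415.40) · e^(−0.0937·21/12)
= -22.1218 × 0.848763 = -18.78

-¥18.78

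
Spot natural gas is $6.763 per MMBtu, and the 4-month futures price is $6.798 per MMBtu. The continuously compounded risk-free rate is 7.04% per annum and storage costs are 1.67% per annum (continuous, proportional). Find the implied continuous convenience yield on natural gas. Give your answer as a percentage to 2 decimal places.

F = S·e^((r+u−y)T) ⇒ (r+u−y) = ln(F/S)/T
ln(6.798/6.763) = 0.005162; /T ⇒ 0.015486
y = r + u − ln(F/S)/T = 0.0704 + 0.0167 − 0.015486 = 0.071614
y = 7.16%

7.16%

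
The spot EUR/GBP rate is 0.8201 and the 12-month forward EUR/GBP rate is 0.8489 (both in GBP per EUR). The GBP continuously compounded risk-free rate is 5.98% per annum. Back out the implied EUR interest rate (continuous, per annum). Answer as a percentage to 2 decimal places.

F = S·e^((r_GBP − r_EUR)T) ⇒ r_EUR = r_GBP − ln(F/S)/T
ln(0.8489/0.8201) = 0.034515; /(12/12) = 0.034515
r_EUR = 0.0598 − 0.034515 = 0.025285
r_EUR = 2.53%

2.53%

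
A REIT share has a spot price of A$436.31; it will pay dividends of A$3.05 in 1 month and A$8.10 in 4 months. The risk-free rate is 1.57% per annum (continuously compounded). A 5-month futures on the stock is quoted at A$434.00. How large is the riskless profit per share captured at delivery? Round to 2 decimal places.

PV(dividends) I = 3.05·e^(−0.0157·1/12) + 8.10·e^(−0.0157·4/12) = 11.1037
Fair futures F* = (S − I)·e^(rT) = (436.31 − 11.1037)·e^0.006542 = 425.2063 × 1.006563 = 427.9969
Market A$434.00 > fair 427.9969: forward overpriced → cash-and-carry (borrow at r, buy the stock and collect the dividends, short the forward).
Profit at T = |F_mkt − F*| = |434.00 − 427.9969| = A$6.00 per share

A$6.00 per share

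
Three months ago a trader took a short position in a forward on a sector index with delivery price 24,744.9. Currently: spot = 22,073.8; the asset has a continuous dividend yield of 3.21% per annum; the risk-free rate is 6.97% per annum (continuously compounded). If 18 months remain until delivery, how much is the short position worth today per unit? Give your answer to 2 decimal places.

1252.34

Current fair forward for the remaining 18 months: F = S·e^((r − q)·T), (r − q) = 0.0697 − 0.0321 = 0.0376
F = 22073.8 · e^(0.0376 × 18/12) = 22073.8 × 1.05802081 = 23354.5398
Value of long forward = (F − K)·e^(−rT) = (23354.5398 − 24744.9) · e^(−0.0697·18/12)
= -1390.3602 × 0.90072976 = -1252.34
Short position value = −(long value) = 1252.34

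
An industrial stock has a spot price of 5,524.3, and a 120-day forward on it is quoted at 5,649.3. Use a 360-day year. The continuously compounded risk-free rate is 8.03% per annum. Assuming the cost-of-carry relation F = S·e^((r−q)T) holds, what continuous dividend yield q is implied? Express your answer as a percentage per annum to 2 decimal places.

1.32%

From F = S·e^((r−q)T): (r − q) = ln(F/S)/T
ln(5649.3/5524.3) = ln(1.022627) = 0.022375
(r − q) = 0.022375 / (120/360) = 0.067125
q = r − ln(F/S)/T = 0.0803 − 0.067125 = 0.013175
q = 1.32%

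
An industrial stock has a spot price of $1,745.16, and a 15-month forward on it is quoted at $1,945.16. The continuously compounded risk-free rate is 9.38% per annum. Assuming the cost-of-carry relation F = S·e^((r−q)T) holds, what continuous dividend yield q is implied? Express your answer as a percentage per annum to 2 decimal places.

0.70%

From F = S·e^((r−q)T): (r − q) = ln(F/S)/T
ln(1945.16/1745.16) = ln(1.114603) = 0.108498
(r − q) = 0.108498 / (15/12) = 0.086798
q = r − ln(F/S)/T = 0.0938 − 0.086798 = 0.007002
q = 0.70%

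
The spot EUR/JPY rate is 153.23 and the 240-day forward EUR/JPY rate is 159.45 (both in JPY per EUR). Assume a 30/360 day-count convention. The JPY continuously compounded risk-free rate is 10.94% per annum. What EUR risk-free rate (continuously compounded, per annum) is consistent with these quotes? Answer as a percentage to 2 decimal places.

4.97%

F = S·e^((r_JPY − r_EUR)T) ⇒ r_EUR = r_JPY − ln(F/S)/T
ln(159.45/153.23) = 0.039790; /(240/360) = 0.059685
r_EUR = 0.1094 − 0.059685 = 0.049715
r_EUR = 4.97%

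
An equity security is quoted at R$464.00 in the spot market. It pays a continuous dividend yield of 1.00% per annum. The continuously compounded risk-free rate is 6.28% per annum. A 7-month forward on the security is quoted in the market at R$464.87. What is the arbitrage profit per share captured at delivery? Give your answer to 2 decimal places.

Fair forward: F* = S·e^(carry·T), with carry = (r − q) = 0.0628 − 0.0100 = 0.0528
F* = 464.00 · e^(0.0528 × 7/12) = 464.00 · e^0.030800 = 464.00 × 1.031279 = R$478.5135
Market R$464.87 < fair R$478.5135: forward underpriced → reverse cash-and-carry (short spot, go long the forward).
At maturity, profit = |F_mkt − F*| = |464.87 − 478.5135| = R$13.64 per share

R$13.64 per share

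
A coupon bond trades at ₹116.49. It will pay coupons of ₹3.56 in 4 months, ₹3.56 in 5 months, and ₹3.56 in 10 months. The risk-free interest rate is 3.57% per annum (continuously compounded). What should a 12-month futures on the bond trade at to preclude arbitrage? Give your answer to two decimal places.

₹109.86

PV(coupons) I = 3.56·e^(−0.0357·4/12) + 3.56·e^(−0.0357·5/12) + 3.56·e^(−0.0357·10/12)
I = 3.5179 + 3.5074 + 3.4556 = 10.4809
F = (S − I)·e^(rT) = (116.49 − 10.4809) · e^(0.0357·12/12)
= 106.0091 · e^0.035700 = 106.0091 × 1.036345 = ₹109.86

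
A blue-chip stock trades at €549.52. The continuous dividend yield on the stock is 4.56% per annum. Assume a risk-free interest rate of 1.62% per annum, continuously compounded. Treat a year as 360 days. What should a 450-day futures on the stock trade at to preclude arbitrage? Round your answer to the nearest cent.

€529.69

F = S·e^((r − q)T) = 549.52 · e^((0.0162 − 0.0456) × 450/360)
= 549.52 · e^-0.036750 = 549.52 × 0.963917
F = €529.69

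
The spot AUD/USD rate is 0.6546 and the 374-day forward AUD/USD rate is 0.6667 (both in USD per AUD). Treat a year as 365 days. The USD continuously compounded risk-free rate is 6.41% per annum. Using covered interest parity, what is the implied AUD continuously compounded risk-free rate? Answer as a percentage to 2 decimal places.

F = S·e^((r_USD − r_AUD)T) ⇒ r_AUD = r_USD − ln(F/S)/T
ln(0.6667/0.6546) = 0.018316; /(374/365) = 0.017875
r_AUD = 0.0641 − 0.017875 = 0.046225
r_AUD = 4.62%

4.62%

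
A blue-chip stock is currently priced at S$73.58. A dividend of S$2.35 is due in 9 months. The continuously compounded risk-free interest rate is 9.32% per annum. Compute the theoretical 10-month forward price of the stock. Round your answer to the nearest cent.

PV(dividends) I = 2.35·e^(−0.0932·9/12)
I = 2.1913
F = (S − I)·e^(rT) = (73.58 − 2.1913) · e^(0.0932·10/12)
= 71.3887 · e^0.077667 = 71.3887 × 1.080763 = S$77.15

S$77.15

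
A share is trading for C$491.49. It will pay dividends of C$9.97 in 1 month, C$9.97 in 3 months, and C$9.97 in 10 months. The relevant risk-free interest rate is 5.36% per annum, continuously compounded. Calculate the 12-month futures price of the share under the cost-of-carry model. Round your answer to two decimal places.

C$487.64

PV(dividends) I = 9.97·e^(−0.0536·1/12) + 9.97·e^(−0.0536·3/12) + 9.97·e^(−0.0536·10/12)
I = 9.9256 + 9.8373 + 9.5345 = 29.2974
F = (S − I)·e^(rT) = (491.49 − 29.2974) · e^(0.0536·12/12)
= 462.1926 · e^0.053600 = 462.1926 × 1.055062 = C$487.64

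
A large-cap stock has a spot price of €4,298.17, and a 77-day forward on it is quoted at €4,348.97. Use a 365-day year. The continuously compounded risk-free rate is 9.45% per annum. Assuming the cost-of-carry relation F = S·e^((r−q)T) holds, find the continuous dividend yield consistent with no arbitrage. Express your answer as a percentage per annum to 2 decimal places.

3.88%

From F = S·e^((r−q)T): (r − q) = ln(F/S)/T
ln(4348.97/4298.17) = ln(1.011819) = 0.011750
(r − q) = 0.011750 / (77/365) = 0.055698
q = r − ln(F/S)/T = 0.0945 − 0.055698 = 0.038802
q = 3.88%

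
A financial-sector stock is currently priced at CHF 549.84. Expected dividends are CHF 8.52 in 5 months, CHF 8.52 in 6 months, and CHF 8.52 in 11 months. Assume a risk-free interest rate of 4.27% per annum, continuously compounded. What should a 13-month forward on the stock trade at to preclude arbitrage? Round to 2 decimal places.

PV(dividends) I = 8.52·e^(−0.0427·5/12) + 8.52·e^(−0.0427·6/12) + 8.52·e^(−0.0427·11/12)
I = 8.3698 + 8.3400 + 8.1930 = 24.9028
F = (S − I)·e^(rT) = (549.84 − 24.9028) · e^(0.0427·13/12)
= 524.9372 · e^0.046258 = 524.9372 × 1.047345 = CHF 549.79

CHF 549.79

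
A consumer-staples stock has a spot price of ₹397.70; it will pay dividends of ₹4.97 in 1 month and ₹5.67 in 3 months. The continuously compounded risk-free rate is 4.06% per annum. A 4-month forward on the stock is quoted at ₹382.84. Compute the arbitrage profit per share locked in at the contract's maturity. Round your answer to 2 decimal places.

PV(dividends) I = 4.97·e^(−0.0406·1/12) + 5.67·e^(−0.0406·3/12) = 10.5660
Fair forward F* = (S − I)·e^(rT) = (397.70 − 10.5660)·e^0.013533 = 387.1340 × 1.013625 = 392.4087
Market ₹382.84 < fair 392.4087: forward underpriced → reverse cash-and-carry (short the stock, invest proceeds at r, pay the dividends, go long the forward).
Profit at T = |F_mkt − F*| = |382.84 − 392.4087| = ₹9.57 per share

₹9.57 per share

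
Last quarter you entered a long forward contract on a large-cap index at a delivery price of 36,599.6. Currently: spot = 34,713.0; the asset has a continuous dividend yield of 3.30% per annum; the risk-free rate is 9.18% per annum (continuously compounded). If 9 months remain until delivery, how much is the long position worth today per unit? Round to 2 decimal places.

-300.11

Current fair forward for the remaining 9 months: F = S·e^((r − q)·T), (r − q) = 0.0918 − 0.0330 = 0.0588
F = 34713.0 · e^(0.0588 × 9/12) = 34713.0 × 1.04508686 = 36278.1002
Value of long forward = (F − K)·e^(−rT) = (36278.1002 − 36599.6) · e^(−0.0918·9/12)
= -321.4998 × 0.93346669 = -300.11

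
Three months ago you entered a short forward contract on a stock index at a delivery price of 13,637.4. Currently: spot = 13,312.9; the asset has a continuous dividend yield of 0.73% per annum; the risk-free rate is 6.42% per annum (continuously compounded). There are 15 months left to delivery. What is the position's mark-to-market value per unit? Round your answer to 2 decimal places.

Current fair forward for the remaining 15 months: F = S·e^((r − q)·T), (r − q) = 0.0642 − 0.0073 = 0.0569
F = 13312.9 · e^(0.0569 × 15/12) = 13312.9 × 1.07371543 = 14294.2661
Value of long forward = (F − K)·e^(−rT) = (14294.2661 − 13637.4) · e^(−0.0642·15/12)
= 656.8661 × 0.92288560 = 606.21
Short position value = −(long value) = -606.21

-606.21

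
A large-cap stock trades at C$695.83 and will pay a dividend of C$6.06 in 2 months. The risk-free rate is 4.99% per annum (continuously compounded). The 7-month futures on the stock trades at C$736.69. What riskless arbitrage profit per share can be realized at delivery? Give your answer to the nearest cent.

C$26.50 per share

PV(dividends) I = 6.06·e^(−0.0499·2/12) = 6.0098
Fair futures F* = (S − I)·e^(rT) = (695.83 − 6.0098)·e^0.029108 = 689.8202 × 1.029536 = 710.1947
Market C$736.69 > fair 710.1947: forward overpriced → cash-and-carry (borrow at r, buy the stock and collect the dividends, short the forward).
Profit at T = |F_mkt − F*| = |736.69 − 710.1947| = C$26.50 per share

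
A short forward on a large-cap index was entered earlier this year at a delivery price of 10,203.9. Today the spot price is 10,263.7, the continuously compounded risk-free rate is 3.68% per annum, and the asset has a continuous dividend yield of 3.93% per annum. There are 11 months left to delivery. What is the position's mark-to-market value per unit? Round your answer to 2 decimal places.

Current fair forward for the remaining 11 months: F = S·e^((r − q)·T), (r − q) = 0.0368 − 0.0393 = -0.0025
F = 10263.7 · e^(-0.0025 × 11/12) = 10263.7 × 0.99771096 = 10240.2060
Value of long forward = (F − K)·e^(−rT) = (10240.2060 − 10203.9) · e^(−0.0368·11/12)
= 36.3060 × 0.96682929 = 35.10
Short position value = −(long value) = -35.10

-35.10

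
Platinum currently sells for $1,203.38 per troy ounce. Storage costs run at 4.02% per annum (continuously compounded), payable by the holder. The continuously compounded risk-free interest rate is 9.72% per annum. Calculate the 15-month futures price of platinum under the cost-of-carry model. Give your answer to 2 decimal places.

Net carry = r + u − y = 0.0972 + 0.0402 − 0.0000 = 0.1374
F = S·e^((r+u−y)T) = 1203.38 · e^(0.1374 × 15/12) = 1203.38 · e^0.17175000
= 1203.38 × 1.18738095 = $1,428.87 per troy ounce

$1,428.87 per troy ounce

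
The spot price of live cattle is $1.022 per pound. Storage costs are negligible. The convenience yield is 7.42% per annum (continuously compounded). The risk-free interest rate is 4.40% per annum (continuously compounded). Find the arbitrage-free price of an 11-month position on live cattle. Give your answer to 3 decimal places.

$0.994 per pound

Net carry = r + u − y = 0.0440 + 0.0000 − 0.0742 = -0.0302
F = S·e^((r+u−y)T) = 1.022 · e^(-0.0302 × 11/12) = 1.022 · e^-0.027683
= 1.022 × 0.972697 = $0.994 per pound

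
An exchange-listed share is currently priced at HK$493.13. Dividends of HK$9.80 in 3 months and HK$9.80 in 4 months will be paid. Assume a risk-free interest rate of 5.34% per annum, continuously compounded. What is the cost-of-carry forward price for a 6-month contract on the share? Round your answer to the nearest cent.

HK$486.65

PV(dividends) I = 9.80·e^(−0.0534·3/12) + 9.80·e^(−0.0534·4/12)
I = 9.6700 + 9.6271 = 19.2971
F = (S − I)·e^(rT) = (493.13 − 19.2971) · e^(0.0534·6/12)
= 473.8329 · e^0.026700 = 473.8329 × 1.027060 = HK$486.65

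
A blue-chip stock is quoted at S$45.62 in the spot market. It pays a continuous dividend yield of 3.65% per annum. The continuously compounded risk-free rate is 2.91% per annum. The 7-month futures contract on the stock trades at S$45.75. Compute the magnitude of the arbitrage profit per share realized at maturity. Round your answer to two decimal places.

Fair futures: F* = S·e^(carry·T), with carry = (r − q) = 0.0291 − 0.0365 = -0.0074
F* = 45.62 · e^(-0.0074 × 7/12) = 45.62 · e^-0.004317 = 45.62 × 0.995692 = S$45.4235
Market S$45.75 > fair S$45.4235: forward overpriced → cash-and-carry (buy spot, short the forward).
At maturity, profit = |F_mkt − F*| = |45.75 − 45.4235| = S$0.33 per share

S$0.33 per share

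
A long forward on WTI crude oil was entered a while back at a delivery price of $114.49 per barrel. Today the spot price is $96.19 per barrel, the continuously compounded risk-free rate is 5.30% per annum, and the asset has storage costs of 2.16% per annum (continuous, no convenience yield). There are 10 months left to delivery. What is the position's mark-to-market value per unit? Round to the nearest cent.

-$11.61 per barrel

Current fair forward for the remaining 10 months: F = S·e^((r + u)·T), (r + u) = 0.0530 + 0.0216 = 0.0746
F = 96.19 · e^(0.0746 × 10/12) = 96.19 × 1.064140 = 102.3596
Value of long forward = (F − K)·e^(−rT) = (102.3596 − 114.49) · e^(−0.0530·10/12)
= -12.1304 × 0.956794 = -11.61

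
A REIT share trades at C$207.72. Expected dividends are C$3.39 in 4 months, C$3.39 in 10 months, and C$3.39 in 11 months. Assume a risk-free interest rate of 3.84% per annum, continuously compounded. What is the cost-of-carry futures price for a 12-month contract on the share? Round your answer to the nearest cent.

PV(dividends) I = 3.39·e^(−0.0384·4/12) + 3.39·e^(−0.0384·10/12) + 3.39·e^(−0.0384·11/12)
I = 3.3469 + 3.2832 + 3.2727 = 9.9028
F = (S − I)·e^(rT) = (207.72 − 9.9028) · e^(0.0384·12/12)
= 197.8172 · e^0.038400 = 197.8172 × 1.039147 = C$205.56

C$205.56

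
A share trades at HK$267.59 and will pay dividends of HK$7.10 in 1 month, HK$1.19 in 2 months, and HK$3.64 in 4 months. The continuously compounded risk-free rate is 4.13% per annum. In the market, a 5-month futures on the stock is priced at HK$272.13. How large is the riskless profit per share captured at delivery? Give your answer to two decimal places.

HK$11.95 per share

PV(dividends) I = 7.10·e^(−0.0413·1/12) + 1.19·e^(−0.0413·2/12) + 3.64·e^(−0.0413·4/12) = 11.8477
Fair futures F* = (S − I)·e^(rT) = (267.59 − 11.8477)·e^0.017208 = 255.7423 × 1.017357 = 260.1812
Market HK$272.13 > fair 260.1812: forward overpriced → cash-and-carry (borrow at r, buy the stock and collect the dividends, short the forward).
Profit at T = |F_mkt − F*| = |272.13 − 260.1812| = HK$11.95 per share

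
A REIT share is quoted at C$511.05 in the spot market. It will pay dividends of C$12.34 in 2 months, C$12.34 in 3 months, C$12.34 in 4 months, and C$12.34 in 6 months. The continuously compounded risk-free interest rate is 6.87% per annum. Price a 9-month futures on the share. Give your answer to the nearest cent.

PV(dividends) I = 12.34·e^(−0.0687·2/12) + 12.34·e^(−0.0687·3/12) + 12.34·e^(−0.0687·4/12) + 12.34·e^(−0.0687·6/12)
I = 12.1995 + 12.1299 + 12.0606 + 11.9233 = 48.3133
F = (S − I)·e^(rT) = (511.05 − 48.3133) · e^(0.0687·9/12)
= 462.7367 · e^0.051525 = 462.7367 × 1.052876 = C$487.20

C$487.20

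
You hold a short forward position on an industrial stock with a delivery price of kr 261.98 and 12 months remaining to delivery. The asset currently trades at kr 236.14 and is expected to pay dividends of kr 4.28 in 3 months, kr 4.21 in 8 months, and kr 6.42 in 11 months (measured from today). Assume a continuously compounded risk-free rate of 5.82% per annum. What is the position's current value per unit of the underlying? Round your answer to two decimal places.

PV(remaining dividends) I = 4.28·e^(−0.0582·3/12) + 4.21·e^(−0.0582·8/12) + 6.42·e^(−0.0582·11/12) = 14.3544
Current forward F = (S − I)·e^(rT) = (236.14 − 14.3544)·e^(0.0582·12/12) = 221.7856 × 1.059927 = 235.0765
Value (long) = (F − K)·e^(−rT) = (235.0765 − 261.98) × 0.943461 = -25.3824
Short position value = −(long value) = kr 25.38

kr 25.38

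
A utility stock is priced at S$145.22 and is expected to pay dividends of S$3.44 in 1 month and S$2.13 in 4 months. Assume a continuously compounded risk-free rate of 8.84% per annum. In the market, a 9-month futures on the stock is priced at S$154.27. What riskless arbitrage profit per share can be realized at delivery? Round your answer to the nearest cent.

S$4.95 per share

PV(dividends) I = 3.44·e^(−0.0884·1/12) + 2.13·e^(−0.0884·4/12) = 5.4829
Fair futures F* = (S − I)·e^(rT) = (145.22 − 5.4829)·e^0.066300 = 139.7371 × 1.068547 = 149.3157
Market S$154.27 > fair 149.3157: forward overpriced → cash-and-carry (borrow at r, buy the stock and collect the dividends, short the forward).
Profit at T = |F_mkt − F*| = |154.27 − 149.3157| = S$4.95 per share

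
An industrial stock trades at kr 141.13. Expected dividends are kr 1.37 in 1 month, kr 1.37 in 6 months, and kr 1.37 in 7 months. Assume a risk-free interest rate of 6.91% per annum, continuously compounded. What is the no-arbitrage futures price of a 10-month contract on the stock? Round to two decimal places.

PV(dividends) I = 1.37·e^(−0.0691·1/12) + 1.37·e^(−0.0691·6/12) + 1.37·e^(−0.0691·7/12)
I = 1.3621 + 1.3235 + 1.3159 = 4.0015
F = (S − I)·e^(rT) = (141.13 − 4.0015) · e^(0.0691·10/12)
= 137.1285 · e^0.057583 = 137.1285 × 1.059273 = kr 145.26

kr 145.26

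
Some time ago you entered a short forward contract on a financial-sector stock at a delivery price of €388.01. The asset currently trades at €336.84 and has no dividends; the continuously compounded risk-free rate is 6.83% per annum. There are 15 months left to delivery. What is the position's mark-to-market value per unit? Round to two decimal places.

Current fair forward for the remaining 15 months: F = S·e^(r·T), r = 0.0683
F = 336.84 · e^(0.0683 × 15/12) = 336.84 × 1.089125 = 366.8609
Value of long forward = (F − K)·e^(−rT) = (366.8609 − 388.01) · e^(−0.0683·15/12)
= -21.1491 × 0.918168 = -19.42
Short position value = −(long value) = €19.42

€19.42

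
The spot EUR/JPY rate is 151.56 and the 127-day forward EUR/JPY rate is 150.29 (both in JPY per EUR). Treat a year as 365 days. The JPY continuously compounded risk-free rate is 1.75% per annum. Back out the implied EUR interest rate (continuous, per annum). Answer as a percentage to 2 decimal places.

4.17%

F = S·e^((r_JPY − r_EUR)T) ⇒ r_EUR = r_JPY − ln(F/S)/T
ln(150.29/151.56) = -0.008415; /(127/365) = -0.024185
r_EUR = 0.0175 + 0.024185 = 0.041685
r_EUR = 4.17%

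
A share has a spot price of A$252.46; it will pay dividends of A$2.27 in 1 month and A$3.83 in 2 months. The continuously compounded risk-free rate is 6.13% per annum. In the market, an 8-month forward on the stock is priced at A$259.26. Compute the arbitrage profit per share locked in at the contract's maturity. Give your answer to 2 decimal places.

PV(dividends) I = 2.27·e^(−0.0613·1/12) + 3.83·e^(−0.0613·2/12) = 6.0495
Fair forward F* = (S − I)·e^(rT) = (252.46 − 6.0495)·e^0.040867 = 246.4105 × 1.041714 = 256.6893
Market A$259.26 > fair 256.6893: forward overpriced → cash-and-carry (borrow at r, buy the stock and collect the dividends, short the forward).
Profit at T = |F_mkt − F*| = |259.26 − 256.6893| = A$2.57 per share

A$2.57 per share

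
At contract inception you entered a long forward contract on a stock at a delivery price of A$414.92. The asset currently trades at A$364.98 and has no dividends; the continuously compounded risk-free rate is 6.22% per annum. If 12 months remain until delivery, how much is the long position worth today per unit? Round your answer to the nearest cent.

-A$24.92

Current fair forward for the remaining 12 months: F = S·e^(r·T), r = 0.0622
F = 364.98 · e^(0.0622 × 12/12) = 364.98 × 1.064175 = 388.4026
Value of long forward = (F − K)·e^(−rT) = (388.4026 − 414.92) · e^(−0.0622·12/12)
= -26.5174 × 0.939695 = -24.92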